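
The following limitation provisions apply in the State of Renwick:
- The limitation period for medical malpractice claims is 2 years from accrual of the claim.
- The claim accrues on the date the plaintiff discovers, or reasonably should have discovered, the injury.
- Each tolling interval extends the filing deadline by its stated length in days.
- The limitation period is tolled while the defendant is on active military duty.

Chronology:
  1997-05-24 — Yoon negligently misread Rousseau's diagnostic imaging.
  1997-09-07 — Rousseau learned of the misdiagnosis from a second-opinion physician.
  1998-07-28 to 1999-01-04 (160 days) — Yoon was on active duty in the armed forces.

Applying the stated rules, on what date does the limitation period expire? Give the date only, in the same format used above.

Under the discovery rule, the claim accrued on 1997-09-07, when Rousseau discovered the injury — not on the 1997-05-24 date of the underlying act.
The untolled deadline — 2 years after 1997-09-07 — is 1999-09-07.
The period was tolled for 160 days by the defendant's active military service (1998-07-28 to 1999-01-04), pushing the deadline to 2000-02-14.

2000-02-14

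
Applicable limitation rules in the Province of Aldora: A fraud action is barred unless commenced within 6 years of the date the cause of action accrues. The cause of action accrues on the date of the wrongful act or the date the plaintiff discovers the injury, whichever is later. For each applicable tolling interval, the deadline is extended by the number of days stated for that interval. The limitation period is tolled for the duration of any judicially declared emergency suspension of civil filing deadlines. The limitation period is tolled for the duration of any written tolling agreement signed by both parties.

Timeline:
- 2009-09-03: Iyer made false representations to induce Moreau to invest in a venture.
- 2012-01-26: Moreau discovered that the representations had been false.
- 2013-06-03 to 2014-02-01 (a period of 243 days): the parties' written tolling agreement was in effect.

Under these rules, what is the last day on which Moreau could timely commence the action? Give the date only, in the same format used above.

Because discovery on 2012-01-26 post-dates the 2009-09-03 act, accrual under the later-of rule falls on 2012-01-26.
Adding the 6 years base period to 2012-01-26 gives a deadline of 2018-01-26, before any tolling.
The written tolling agreement from 2013-06-03 to 2014-02-01 tolled the period for 243 days, extending the deadline to 2018-09-26.

2018-09-26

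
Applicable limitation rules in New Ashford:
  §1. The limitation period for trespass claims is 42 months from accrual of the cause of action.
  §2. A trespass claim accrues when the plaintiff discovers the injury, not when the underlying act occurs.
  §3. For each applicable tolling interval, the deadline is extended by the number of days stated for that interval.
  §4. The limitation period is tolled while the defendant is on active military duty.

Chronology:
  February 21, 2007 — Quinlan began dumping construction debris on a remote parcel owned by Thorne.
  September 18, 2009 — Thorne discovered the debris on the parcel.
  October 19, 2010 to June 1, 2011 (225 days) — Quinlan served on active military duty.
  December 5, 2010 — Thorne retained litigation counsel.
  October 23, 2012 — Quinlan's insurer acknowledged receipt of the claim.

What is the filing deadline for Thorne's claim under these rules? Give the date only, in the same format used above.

Accrual is tied to discovery, so the period began on September 18, 2009 rather than on February 21, 2007 when the act occurred.
The untolled deadline — 42 months after September 18, 2009 — is March 18, 2013.
The period was tolled for 225 days by the defendant's active military service (October 19, 2010 to June 1, 2011), pushing the deadline to October 29, 2013.
Nothing else in the chronology tolls or restarts the period.

October 29, 2013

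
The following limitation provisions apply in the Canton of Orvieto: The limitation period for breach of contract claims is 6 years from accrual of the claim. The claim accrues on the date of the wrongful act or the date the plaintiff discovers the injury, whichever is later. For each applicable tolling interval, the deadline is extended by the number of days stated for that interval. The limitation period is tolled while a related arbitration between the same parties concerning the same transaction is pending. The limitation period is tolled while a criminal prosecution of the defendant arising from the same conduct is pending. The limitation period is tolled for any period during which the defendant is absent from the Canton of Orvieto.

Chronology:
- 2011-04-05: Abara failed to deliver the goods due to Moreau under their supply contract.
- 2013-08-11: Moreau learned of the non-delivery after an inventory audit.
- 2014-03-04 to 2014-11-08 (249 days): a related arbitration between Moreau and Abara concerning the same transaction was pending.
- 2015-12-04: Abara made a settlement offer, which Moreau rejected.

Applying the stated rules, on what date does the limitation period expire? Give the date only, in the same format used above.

Because discovery on 2013-08-11 post-dates the 2011-04-05 act, accrual under the later-of rule falls on 2013-08-11.
The untolled deadline — 6 years after 2013-08-11 — is 2019-08-11.
Because the pending related arbitration ran from 2014-03-04 to 2014-11-08, the deadline is extended by 249 days to 2020-04-16.
None of the other events listed affects the running of the period under the stated rules.

2020-04-16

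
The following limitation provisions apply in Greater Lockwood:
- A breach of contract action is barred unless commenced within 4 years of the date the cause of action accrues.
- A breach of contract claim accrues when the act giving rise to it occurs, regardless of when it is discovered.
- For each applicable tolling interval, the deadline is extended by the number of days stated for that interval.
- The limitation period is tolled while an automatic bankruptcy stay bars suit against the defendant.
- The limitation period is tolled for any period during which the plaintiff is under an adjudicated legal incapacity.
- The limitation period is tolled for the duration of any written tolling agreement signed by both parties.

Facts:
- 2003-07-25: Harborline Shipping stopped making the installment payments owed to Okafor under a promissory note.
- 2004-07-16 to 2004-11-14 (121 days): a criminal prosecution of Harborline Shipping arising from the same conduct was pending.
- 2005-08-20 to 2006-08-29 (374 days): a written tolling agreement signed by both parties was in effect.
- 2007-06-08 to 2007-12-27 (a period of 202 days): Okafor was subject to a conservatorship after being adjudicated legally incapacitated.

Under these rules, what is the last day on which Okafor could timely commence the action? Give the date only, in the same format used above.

2009-02-20

The claim accrued on 2003-07-25, when the wrongful act occurred.
4 years from 2003-07-25 is 2007-07-25.
Because the written tolling agreement ran from 2005-08-20 to 2006-08-29, the deadline is extended by 374 days to 2008-08-02.
The plaintiff's legal incapacity from 2007-06-08 to 2007-12-27 tolled the period for 202 days, extending the deadline to 2009-02-20.
Although a criminal prosecution ran from 2004-07-16 to 2004-11-14, the stated rules do not make that a tolling event, so it is disregarded.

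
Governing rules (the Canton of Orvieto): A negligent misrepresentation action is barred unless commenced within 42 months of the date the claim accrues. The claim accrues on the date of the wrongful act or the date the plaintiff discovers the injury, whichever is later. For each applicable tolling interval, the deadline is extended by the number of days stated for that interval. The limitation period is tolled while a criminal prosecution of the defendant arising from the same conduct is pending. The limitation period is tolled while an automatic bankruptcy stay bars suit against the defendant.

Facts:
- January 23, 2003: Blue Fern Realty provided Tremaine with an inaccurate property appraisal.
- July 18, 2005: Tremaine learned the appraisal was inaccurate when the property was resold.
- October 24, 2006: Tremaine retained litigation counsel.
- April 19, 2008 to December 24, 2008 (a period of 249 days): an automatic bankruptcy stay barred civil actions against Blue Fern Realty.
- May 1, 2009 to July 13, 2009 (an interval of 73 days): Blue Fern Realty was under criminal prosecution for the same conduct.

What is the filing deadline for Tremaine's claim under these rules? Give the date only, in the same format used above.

December 6, 2009

Taking the later of the act (January 23, 2003) and discovery (July 18, 2005), the claim accrued on July 18, 2005.
Adding the 42 months base period to July 18, 2005 gives a deadline of January 18, 2009, before any tolling.
Because the automatic bankruptcy stay ran from April 19, 2008 to December 24, 2008, the deadline is extended by 249 days to September 24, 2009.
The period was tolled for 73 days by the pending criminal prosecution (May 1, 2009 to July 13, 2009), pushing the deadline to December 6, 2009.
The other events in the timeline have no effect on the limitation period under the stated rules.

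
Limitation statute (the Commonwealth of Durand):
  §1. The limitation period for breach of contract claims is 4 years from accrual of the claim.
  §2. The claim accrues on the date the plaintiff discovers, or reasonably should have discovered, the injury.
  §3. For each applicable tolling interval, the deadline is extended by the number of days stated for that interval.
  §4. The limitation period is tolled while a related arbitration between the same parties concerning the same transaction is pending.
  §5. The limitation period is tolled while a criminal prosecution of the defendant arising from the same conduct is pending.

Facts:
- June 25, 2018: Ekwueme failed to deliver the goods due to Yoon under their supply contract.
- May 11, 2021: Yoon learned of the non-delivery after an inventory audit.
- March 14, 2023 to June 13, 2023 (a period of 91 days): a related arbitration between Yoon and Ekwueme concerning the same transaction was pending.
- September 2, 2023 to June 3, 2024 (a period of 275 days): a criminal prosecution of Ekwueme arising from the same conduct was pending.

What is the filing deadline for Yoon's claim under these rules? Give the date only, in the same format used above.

Accrual is tied to discovery, so the period began on May 11, 2021 rather than on June 25, 2018 when the act occurred.
4 years from May 11, 2021 is May 11, 2025.
The period was tolled for 91 days by the pending related arbitration (March 14, 2023 to June 13, 2023), pushing the deadline to August 10, 2025.
Because the pending criminal prosecution ran from September 2, 2023 to June 3, 2024, the deadline is extended by 275 days to May 12, 2026.

May 12, 2026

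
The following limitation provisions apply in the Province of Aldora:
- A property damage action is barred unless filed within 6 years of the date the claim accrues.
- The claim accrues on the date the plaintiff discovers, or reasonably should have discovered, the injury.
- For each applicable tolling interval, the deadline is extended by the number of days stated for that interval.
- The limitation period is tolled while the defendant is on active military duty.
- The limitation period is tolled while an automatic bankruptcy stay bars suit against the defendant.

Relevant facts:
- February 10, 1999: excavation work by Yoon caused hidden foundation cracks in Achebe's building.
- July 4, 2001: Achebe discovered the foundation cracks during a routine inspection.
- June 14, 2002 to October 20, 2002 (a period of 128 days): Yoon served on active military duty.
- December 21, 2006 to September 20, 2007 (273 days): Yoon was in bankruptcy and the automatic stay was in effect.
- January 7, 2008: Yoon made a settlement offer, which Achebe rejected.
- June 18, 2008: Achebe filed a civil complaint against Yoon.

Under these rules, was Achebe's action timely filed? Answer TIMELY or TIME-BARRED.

The claim did not accrue until Achebe discovered the injury on July 4, 2001; the February 10, 1999 act date does not start the clock under the stated rule.
The untolled deadline — 6 years after July 4, 2001 — is July 4, 2007.
The period was tolled for 128 days by the defendant's active military service (June 14, 2002 to October 20, 2002), pushing the deadline to November 9, 2007.
Because the automatic bankruptcy stay ran from December 21, 2006 to September 20, 2007, the deadline is extended by 273 days to August 8, 2008.
None of the other events listed affects the running of the period under the stated rules.
Filing on June 18, 2008 beat the August 8, 2008 deadline — the action is timely.

TIMELY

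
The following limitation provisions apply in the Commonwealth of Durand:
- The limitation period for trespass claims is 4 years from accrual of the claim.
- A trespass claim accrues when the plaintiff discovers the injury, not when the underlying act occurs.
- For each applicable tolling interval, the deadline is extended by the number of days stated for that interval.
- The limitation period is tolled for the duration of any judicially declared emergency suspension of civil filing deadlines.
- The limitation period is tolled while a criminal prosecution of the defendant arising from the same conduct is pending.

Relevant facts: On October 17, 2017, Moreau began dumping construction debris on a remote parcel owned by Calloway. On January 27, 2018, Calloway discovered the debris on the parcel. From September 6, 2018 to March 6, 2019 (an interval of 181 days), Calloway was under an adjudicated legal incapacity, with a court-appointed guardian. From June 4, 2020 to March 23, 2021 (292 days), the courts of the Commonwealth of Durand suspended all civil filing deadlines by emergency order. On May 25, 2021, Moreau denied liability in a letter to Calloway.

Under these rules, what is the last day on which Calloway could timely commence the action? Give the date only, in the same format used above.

November 15, 2022

Accrual is tied to discovery, so the period began on January 27, 2018 rather than on October 17, 2017 when the act occurred.
Adding the 4 years base period to January 27, 2018 gives a deadline of January 27, 2022, before any tolling.
Because the emergency suspension of filing deadlines ran from June 4, 2020 to March 23, 2021, the deadline is extended by 292 days to November 15, 2022.
The plaintiff's legal incapacity from September 6, 2018 to March 6, 2019 does not toll the period, because no stated rule makes the plaintiff's incapacity a tolling event.
Nothing else in the chronology tolls or restarts the period.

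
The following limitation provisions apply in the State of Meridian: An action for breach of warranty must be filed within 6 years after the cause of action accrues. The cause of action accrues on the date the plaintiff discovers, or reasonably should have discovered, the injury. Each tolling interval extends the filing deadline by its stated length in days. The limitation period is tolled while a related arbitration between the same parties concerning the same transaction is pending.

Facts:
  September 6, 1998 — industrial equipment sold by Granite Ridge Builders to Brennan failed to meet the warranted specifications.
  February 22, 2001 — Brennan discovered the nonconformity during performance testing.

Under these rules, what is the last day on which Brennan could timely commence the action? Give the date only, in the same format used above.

February 22, 2007

The claim did not accrue until Brennan discovered the injury on February 22, 2001; the September 6, 1998 act date does not start the clock under the stated rule.
The untolled deadline — 6 years after February 22, 2001 — is February 22, 2007.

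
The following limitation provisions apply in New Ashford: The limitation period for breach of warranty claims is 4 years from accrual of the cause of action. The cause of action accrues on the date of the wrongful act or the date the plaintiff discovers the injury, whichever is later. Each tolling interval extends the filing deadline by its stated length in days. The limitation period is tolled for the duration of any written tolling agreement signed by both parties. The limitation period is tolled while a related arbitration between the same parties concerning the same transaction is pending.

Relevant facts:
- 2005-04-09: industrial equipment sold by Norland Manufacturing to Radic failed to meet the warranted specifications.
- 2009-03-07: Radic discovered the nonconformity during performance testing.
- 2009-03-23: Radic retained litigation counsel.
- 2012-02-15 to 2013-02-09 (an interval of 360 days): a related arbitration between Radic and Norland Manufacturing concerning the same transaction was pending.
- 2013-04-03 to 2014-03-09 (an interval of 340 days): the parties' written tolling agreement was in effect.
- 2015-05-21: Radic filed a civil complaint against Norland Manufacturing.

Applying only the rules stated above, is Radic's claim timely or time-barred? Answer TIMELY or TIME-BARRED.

TIME-BARRED

Because discovery on 2009-03-07 post-dates the 2005-04-09 act, accrual under the later-of rule falls on 2009-03-07.
4 years from 2009-03-07 is 2013-03-07.
Because the pending related arbitration ran from 2012-02-15 to 2013-02-09, the deadline is extended by 360 days to 2014-03-02.
The written tolling agreement from 2013-04-03 to 2014-03-09 tolled the period for 340 days, extending the deadline to 2015-02-05.
None of the other events listed affects the running of the period under the stated rules.
Filing on 2015-05-21 missed the 2015-02-05 deadline — the action is time-barred.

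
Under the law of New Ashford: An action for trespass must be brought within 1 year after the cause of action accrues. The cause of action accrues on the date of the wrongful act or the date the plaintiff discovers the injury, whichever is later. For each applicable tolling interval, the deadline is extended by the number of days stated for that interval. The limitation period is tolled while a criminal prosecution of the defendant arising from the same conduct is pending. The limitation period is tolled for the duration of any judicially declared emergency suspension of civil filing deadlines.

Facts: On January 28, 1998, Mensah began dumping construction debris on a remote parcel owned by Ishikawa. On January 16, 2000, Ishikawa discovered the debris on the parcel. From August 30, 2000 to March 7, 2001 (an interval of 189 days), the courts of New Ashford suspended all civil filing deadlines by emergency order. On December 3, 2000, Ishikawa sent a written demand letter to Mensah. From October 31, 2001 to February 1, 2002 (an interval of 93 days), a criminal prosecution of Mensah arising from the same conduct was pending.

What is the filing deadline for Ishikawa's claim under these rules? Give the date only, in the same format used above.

Because discovery on January 16, 2000 post-dates the January 28, 1998 act, accrual under the later-of rule falls on January 16, 2000.
Adding the 1 year base period to January 16, 2000 gives a deadline of January 16, 2001, before any tolling.
The period was tolled for 189 days by the emergency suspension of filing deadlines (August 30, 2000 to March 7, 2001), pushing the deadline to July 24, 2001.
The pending criminal prosecution starting October 31, 2001 came too late — the period had run on July 24, 2001 — and so does not extend the deadline.
None of the other events listed affects the running of the period under the stated rules.

July 24, 2001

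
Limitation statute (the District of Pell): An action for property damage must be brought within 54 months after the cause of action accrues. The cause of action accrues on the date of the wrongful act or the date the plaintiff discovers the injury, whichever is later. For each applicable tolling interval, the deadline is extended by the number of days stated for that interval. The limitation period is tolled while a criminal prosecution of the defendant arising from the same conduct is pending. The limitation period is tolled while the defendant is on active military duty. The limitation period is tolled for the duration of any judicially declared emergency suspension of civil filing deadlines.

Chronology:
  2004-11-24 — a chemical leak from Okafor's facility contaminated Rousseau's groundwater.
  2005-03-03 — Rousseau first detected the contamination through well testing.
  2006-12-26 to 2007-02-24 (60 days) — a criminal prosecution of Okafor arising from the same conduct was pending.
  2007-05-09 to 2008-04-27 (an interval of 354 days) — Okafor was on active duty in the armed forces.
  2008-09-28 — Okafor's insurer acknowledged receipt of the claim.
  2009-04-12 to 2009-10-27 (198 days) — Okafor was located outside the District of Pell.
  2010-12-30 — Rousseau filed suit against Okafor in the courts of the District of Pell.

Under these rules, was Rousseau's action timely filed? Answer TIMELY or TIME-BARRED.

TIME-BARRED

Because discovery on 2005-03-03 post-dates the 2004-11-24 act, accrual under the later-of rule falls on 2005-03-03.
The untolled deadline — 54 months after 2005-03-03 — is 2009-09-03.
Because the pending criminal prosecution ran from 2006-12-26 to 2007-02-24, the deadline is extended by 60 days to 2009-11-02.
The defendant's active military service from 2007-05-09 to 2008-04-27 tolled the period for 354 days, extending the deadline to 2010-10-22.
Although the defendant's absence ran from 2009-04-12 to 2009-10-27, the stated rules do not make that a tolling event, so it is disregarded.
The other events in the timeline have no effect on the limitation period under the stated rules.
Filing on 2010-12-30 missed the 2010-10-22 deadline — the action is time-barred.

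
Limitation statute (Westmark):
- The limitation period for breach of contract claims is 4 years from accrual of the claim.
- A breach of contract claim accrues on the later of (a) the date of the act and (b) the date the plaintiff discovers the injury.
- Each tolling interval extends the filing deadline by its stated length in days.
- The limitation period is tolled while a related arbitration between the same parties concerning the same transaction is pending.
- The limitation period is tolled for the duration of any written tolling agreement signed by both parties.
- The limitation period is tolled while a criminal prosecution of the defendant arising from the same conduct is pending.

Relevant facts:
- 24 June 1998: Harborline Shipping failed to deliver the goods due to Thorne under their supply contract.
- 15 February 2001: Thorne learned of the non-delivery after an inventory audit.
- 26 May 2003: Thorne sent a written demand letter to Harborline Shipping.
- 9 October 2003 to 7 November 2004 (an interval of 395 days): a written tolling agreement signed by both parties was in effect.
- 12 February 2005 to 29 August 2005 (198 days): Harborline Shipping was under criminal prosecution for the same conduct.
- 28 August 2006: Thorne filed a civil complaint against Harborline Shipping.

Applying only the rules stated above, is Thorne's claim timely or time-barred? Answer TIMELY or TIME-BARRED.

TIMELY

The claim accrued on 15 February 2001 — the later of the 24 June 1998 act and the 15 February 2001 discovery.
4 years from 15 February 2001 is 15 February 2005.
Because the written tolling agreement ran from 9 October 2003 to 7 November 2004, the deadline is extended by 395 days to 17 March 2006.
Because the pending criminal prosecution ran from 12 February 2005 to 29 August 2005, the deadline is extended by 198 days to 1 October 2006.
The other events in the timeline have no effect on the limitation period under the stated rules.
Filing on 28 August 2006 beat the 1 October 2006 deadline — the action is timely.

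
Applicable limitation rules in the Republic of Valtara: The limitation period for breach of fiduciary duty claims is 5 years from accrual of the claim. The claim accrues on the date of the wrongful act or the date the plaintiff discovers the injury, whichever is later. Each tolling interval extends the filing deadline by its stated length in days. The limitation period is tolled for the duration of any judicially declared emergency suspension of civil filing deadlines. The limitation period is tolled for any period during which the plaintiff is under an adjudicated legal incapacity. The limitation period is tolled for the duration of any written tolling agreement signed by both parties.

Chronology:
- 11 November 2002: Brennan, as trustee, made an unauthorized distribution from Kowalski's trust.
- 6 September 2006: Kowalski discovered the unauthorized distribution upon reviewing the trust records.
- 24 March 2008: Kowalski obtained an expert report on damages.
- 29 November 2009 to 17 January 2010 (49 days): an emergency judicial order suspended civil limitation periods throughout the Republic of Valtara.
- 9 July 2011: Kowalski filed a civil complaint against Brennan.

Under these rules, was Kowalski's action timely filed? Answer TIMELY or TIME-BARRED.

TIMELY

Taking the later of the act (11 November 2002) and discovery (6 September 2006), the claim accrued on 6 September 2006.
The untolled deadline — 5 years after 6 September 2006 — is 6 September 2011.
The emergency suspension of filing deadlines from 29 November 2009 to 17 January 2010 tolled the period for 49 days, extending the deadline to 25 October 2011.
None of the other events listed affects the running of the period under the stated rules.
Filing on 9 July 2011 beat the 25 October 2011 deadline — the action is timely.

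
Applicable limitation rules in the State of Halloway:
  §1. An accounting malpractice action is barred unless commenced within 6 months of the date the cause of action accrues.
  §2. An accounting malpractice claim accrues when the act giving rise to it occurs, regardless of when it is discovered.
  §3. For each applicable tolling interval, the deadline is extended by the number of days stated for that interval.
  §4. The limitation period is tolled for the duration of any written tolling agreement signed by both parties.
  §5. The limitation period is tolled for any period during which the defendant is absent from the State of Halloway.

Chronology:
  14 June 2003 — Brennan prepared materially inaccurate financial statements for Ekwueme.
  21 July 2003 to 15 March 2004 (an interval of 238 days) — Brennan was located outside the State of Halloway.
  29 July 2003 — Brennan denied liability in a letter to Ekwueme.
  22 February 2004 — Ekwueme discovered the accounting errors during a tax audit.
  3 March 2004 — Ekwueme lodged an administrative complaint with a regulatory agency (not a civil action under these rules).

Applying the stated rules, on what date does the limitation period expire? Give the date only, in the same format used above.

Accrual is governed by the date of the act, so the period began to run on 14 June 2003; the later discovery on 22 February 2004 is irrelevant under the stated rule.
Adding the 6 months base period to 14 June 2003 gives a deadline of 14 December 2003, before any tolling.
The period was tolled for 238 days by the defendant's absence from the jurisdiction (21 July 2003 to 15 March 2004), pushing the deadline to 8 August 2004.
None of the other events listed affects the running of the period under the stated rules.

8 August 2004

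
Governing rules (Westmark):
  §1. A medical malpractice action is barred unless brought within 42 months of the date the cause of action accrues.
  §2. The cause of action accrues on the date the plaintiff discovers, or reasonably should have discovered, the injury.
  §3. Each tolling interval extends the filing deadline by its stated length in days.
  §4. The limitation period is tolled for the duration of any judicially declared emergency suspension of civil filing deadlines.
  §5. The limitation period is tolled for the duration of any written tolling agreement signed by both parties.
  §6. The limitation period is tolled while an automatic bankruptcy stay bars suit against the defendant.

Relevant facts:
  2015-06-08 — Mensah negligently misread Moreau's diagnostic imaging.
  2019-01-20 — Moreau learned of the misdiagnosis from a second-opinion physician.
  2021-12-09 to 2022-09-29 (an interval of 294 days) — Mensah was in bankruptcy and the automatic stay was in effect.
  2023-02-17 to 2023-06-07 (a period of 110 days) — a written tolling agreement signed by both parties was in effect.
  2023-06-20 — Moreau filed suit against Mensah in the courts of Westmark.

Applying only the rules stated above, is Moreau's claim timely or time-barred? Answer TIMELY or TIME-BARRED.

The claim did not accrue until Moreau discovered the injury on 2019-01-20; the 2015-06-08 act date does not start the clock under the stated rule.
42 months from 2019-01-20 is 2022-07-20.
The period was tolled for 294 days by the automatic bankruptcy stay (2021-12-09 to 2022-09-29), pushing the deadline to 2023-05-10.
The written tolling agreement from 2023-02-17 to 2023-06-07 tolled the period for 110 days, extending the deadline to 2023-08-28.
The 2023-06-20 filing precedes the 2023-08-28 deadline; the claim is timely.

TIMELY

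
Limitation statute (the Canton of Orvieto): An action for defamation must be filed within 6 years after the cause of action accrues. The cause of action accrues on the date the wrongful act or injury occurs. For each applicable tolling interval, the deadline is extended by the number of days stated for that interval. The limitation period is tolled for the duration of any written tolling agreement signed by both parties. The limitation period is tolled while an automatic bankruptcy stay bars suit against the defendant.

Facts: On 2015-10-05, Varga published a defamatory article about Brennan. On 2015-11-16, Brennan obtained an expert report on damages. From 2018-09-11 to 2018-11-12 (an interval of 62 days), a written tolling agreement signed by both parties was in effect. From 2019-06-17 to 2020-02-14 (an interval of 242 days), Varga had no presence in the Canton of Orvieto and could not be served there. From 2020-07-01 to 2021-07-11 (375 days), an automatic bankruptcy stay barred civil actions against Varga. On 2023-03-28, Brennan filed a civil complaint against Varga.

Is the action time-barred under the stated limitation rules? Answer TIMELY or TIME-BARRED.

The claim accrued on 2015-10-05, when the wrongful act occurred.
6 years from 2015-10-05 is 2021-10-05.
Because the written tolling agreement ran from 2018-09-11 to 2018-11-12, the deadline is extended by 62 days to 2021-12-06.
The automatic bankruptcy stay from 2020-07-01 to 2021-07-11 tolled the period for 375 days, extending the deadline to 2022-12-16.
No stated provision tolls the period for the defendant's absence, so the interval from 2019-06-17 to 2020-02-14 has no effect on the deadline.
None of the other events listed affects the running of the period under the stated rules.
The 2023-03-28 filing falls after the 2022-12-16 deadline; the claim is time-barred.

TIME-BARRED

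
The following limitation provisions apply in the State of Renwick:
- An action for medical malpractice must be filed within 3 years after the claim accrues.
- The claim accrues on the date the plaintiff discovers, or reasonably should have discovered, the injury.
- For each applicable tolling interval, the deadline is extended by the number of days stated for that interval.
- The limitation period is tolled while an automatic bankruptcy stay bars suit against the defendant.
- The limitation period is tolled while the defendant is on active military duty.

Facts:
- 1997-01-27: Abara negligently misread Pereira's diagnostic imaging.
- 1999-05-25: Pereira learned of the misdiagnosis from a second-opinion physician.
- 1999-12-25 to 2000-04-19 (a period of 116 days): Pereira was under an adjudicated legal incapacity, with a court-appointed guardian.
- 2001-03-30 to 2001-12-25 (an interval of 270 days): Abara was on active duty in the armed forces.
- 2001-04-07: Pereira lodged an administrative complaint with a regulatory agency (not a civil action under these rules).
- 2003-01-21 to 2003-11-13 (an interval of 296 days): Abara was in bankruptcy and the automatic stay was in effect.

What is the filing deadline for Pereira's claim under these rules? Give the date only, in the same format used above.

2003-12-12

The claim did not accrue until Pereira discovered the injury on 1999-05-25; the 1997-01-27 act date does not start the clock under the stated rule.
3 years from 1999-05-25 is 2002-05-25.
The period was tolled for 270 days by the defendant's active military service (2001-03-30 to 2001-12-25), pushing the deadline to 2003-02-19.
Because the automatic bankruptcy stay ran from 2003-01-21 to 2003-11-13, the deadline is extended by 296 days to 2003-12-12.
No stated provision tolls the period for the plaintiff's incapacity, so the interval from 1999-12-25 to 2000-04-19 has no effect on the deadline.
Nothing else in the chronology tolls or restarts the period.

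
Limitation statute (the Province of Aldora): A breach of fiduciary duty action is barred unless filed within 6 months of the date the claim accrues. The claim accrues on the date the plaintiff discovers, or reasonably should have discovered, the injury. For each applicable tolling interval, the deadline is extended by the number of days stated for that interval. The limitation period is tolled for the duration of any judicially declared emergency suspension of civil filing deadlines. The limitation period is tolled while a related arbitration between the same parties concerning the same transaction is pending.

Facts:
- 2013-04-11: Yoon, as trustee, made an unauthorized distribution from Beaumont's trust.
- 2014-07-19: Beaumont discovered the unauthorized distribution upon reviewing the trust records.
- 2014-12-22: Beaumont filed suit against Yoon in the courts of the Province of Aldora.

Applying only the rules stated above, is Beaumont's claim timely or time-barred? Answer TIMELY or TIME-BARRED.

Accrual is tied to discovery, so the period began on 2014-07-19 rather than on 2013-04-11 when the act occurred.
6 months from 2014-07-19 is 2015-01-19.
The 2014-12-22 filing precedes the 2015-01-19 deadline; the claim is timely.

TIMELY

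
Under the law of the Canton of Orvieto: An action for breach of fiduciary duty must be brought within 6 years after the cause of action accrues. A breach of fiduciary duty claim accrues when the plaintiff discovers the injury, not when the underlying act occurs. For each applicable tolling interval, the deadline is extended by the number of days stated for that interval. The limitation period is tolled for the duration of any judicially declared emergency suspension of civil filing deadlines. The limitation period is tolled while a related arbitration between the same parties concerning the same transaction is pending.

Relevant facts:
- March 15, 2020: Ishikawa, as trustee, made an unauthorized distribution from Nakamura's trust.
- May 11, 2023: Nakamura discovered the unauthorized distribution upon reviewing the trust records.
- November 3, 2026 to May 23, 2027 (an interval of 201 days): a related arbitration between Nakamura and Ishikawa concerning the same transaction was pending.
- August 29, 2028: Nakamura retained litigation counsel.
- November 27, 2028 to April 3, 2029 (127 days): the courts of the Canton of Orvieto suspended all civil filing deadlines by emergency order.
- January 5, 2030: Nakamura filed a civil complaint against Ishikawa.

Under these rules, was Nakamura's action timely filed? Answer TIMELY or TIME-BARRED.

Under the discovery rule, the claim accrued on May 11, 2023, when Nakamura discovered the injury — not on the March 15, 2020 date of the underlying act.
The untolled deadline — 6 years after May 11, 2023 — is May 11, 2029.
The pending related arbitration from November 3, 2026 to May 23, 2027 tolled the period for 201 days, extending the deadline to November 28, 2029.
Because the emergency suspension of filing deadlines ran from November 27, 2028 to April 3, 2029, the deadline is extended by 127 days to April 4, 2030.
The other events in the timeline have no effect on the limitation period under the stated rules.
The January 5, 2030 filing precedes the April 4, 2030 deadline; the claim is timely.

TIMELY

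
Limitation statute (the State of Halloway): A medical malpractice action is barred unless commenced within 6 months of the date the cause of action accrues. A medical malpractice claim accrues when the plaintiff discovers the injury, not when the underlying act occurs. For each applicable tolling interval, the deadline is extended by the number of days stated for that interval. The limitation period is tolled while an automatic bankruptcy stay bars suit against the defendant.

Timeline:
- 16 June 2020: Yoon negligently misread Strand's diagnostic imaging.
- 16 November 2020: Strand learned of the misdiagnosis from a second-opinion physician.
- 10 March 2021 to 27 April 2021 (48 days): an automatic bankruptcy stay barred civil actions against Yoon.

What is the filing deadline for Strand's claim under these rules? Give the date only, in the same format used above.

Under the discovery rule, the claim accrued on 16 November 2020, when Strand discovered the injury — not on the 16 June 2020 date of the underlying act.
6 months from 16 November 2020 is 16 May 2021.
The automatic bankruptcy stay from 10 March 2021 to 27 April 2021 tolled the period for 48 days, extending the deadline to 3 July 2021.

3 July 2021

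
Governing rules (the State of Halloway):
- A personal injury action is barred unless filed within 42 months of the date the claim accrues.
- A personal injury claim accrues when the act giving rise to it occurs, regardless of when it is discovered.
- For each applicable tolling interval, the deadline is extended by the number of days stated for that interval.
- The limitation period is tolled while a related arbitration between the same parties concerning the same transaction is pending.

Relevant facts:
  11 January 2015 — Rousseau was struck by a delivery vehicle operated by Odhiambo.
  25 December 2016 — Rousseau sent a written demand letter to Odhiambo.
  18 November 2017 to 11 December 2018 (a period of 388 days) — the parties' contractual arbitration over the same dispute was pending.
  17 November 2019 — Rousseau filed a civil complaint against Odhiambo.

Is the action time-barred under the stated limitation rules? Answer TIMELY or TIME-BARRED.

TIME-BARRED

The claim accrued on 11 January 2015, when the wrongful act occurred.
42 months from 11 January 2015 is 11 July 2018.
Because the pending related arbitration ran from 18 November 2017 to 11 December 2018, the deadline is extended by 388 days to 3 August 2019.
None of the other events listed affects the running of the period under the stated rules.
Rousseau filed on 17 November 2019, after the 3 August 2019 deadline, so the action is time-barred.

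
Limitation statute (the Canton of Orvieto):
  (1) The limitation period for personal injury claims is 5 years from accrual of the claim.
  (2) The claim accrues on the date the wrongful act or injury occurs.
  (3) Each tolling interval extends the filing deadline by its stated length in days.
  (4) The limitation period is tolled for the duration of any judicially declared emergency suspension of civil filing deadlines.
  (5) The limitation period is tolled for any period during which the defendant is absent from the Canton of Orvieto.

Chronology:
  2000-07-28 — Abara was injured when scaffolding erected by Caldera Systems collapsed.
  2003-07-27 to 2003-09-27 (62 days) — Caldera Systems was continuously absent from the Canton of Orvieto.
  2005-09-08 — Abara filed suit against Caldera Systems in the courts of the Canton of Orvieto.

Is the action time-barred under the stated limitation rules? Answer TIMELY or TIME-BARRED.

The claim accrued on 2000-07-28, when the wrongful act occurred.
The untolled deadline — 5 years after 2000-07-28 — is 2005-07-28.
The defendant's absence from the jurisdiction from 2003-07-27 to 2003-09-27 tolled the period for 62 days, extending the deadline to 2005-09-28.
Abara filed on 2005-09-08, before the 2005-09-28 deadline, so the action is timely.

TIMELY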